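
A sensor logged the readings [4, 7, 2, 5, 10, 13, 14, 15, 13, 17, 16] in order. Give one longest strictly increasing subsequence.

Patience tails give the LIS length; then backtrack through the dp parents:
4 → extends → [4]
7 → extends → [4, 7]
2 → replaces 4 → [2, 7]
5 → replaces 7 → [2, 5]
10 → extends → [2, 5, 10]
13 → extends → [2, 5, 10, 13]
14 → extends → [2, 5, 10, 13, 14]
15 → extends → [2, 5, 10, 13, 14, 15]
13 → already a tail → [2, 5, 10, 13, 14, 15]
17 → extends → [2, 5, 10, 13, 14, 15, 17]
16 → replaces 17 → [2, 5, 10, 13, 14, 15, 16]
Length 7; one witness is 4, 7, 10, 13, 14, 15, 17.

4, 7, 10, 13, 14, 15, 17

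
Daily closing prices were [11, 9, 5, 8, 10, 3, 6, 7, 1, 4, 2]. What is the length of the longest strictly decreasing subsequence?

6

Let dp[i] be the longest strictly decreasing subsequence ending at i:
i:      1  2  3  4  5  6  7  8  9 10 11
a[i]:  11  9  5  8 10  3  6  7  1  4  2
dp:     1  2  3  3  2  4  4  4  5  5  6
Maximum is 6.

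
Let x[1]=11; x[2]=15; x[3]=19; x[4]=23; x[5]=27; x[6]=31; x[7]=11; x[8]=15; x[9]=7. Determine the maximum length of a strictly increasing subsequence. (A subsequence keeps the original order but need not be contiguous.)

6

Track the smallest tail for each achievable length (strict):
11 → extends → [11]
15 → extends → [11, 15]
19 → extends → [11, 15, 19]
23 → extends → [11, 15, 19, 23]
27 → extends → [11, 15, 19, 23, 27]
31 → extends → [11, 15, 19, 23, 27, 31]
11 → already a tail → [11, 15, 19, 23, 27, 31]
15 → already a tail → [11, 15, 19, 23, 27, 31]
7 → replaces 11 → [7, 15, 19, 23, 27, 31]
Six tails, so the longest strictly increasing subsequence has length 6 (e.g. 11, 15, 19, 23, 27, 31).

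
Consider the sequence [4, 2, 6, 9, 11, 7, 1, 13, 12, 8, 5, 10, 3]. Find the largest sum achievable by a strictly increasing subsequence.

43

Let S[i] be the best sum of a strictly increasing subsequence ending at i:
i:      1  2  3  4  5  6  7  8  9 10 11 12 13
a[i]:   4  2  6  9 11  7  1 13 12  8  5 10  3
S:      4  2 10 19 30 17  1 43 42 25  9 35  5
Maximum is 43 (e.g. 4 + 6 + 9 + 11 + 13).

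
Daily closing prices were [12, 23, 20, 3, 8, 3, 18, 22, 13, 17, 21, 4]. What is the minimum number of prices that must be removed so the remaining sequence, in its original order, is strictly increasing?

7

Fewest deletions = n − (longest strictly increasing subsequence).
Patience tails:
12 → extends → [12]
23 → extends → [12, 23]
20 → replaces 23 → [12, 20]
3 → replaces 12 → [3, 20]
8 → replaces 20 → [3, 8]
3 → already a tail → [3, 8]
18 → extends → [3, 8, 18]
22 → extends → [3, 8, 18, 22]
13 → replaces 18 → [3, 8, 13, 22]
17 → replaces 22 → [3, 8, 13, 17]
21 → extends → [3, 8, 13, 17, 21]
4 → replaces 8 → [3, 4, 13, 17, 21]
Longest strictly increasing subsequence has length 5, so deletions = 12 − 5 = 7.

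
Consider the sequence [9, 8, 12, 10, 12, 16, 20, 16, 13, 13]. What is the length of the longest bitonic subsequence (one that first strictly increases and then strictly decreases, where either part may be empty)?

7

inc[i] = longest strictly increasing subsequence ending at i; dec[i] = longest strictly decreasing subsequence starting at i:
i:      1  2  3  4  5  6  7  8  9 10
a[i]:   9  8 12 10 12 16 20 16 13 13
inc:    1  1  2  2  3  4  5  4  4  4
dec:    2  1  2  1  1  2  3  2  1  1
Best peak at i=7 (value 20): inc=5, dec=3, length 5+3−1 = 7.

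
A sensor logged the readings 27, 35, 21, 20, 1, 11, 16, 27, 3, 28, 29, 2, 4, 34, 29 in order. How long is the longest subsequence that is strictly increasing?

Track the smallest tail for each achievable length (strict):
27 → extends → [27]
35 → extends → [27, 35]
21 → replaces 27 → [21, 35]
20 → replaces 21 → [20, 35]
1 → replaces 20 → [1, 35]
11 → replaces 35 → [1, 11]
16 → extends → [1, 11, 16]
27 → extends → [1, 11, 16, 27]
3 → replaces 11 → [1, 3, 16, 27]
28 → extends → [1, 3, 16, 27, 28]
29 → extends → [1, 3, 16, 27, 28, 29]
2 → replaces 3 → [1, 2, 16, 27, 28, 29]
4 → replaces 16 → [1, 2, 4, 27, 28, 29]
34 → extends → [1, 2, 4, 27, 28, 29, 34]
29 → already a tail → [1, 2, 4, 27, 28, 29, 34]
Seven tails, so the longest strictly increasing subsequence has length 7 (e.g. 1, 11, 16, 27, 28, 29, 34).

7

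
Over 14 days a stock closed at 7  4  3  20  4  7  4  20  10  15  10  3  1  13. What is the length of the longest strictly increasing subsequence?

5

Let dp[i] be the length of the longest such subsequence ending at index i:
i:      1  2  3  4  5  6  7  8  9 10 11 12 13 14
a[i]:   7  4  3 20  4  7  4 20 10 15 10  3  1 13
dp:     1  1  1  2  2  3  2  4  4  5  4  1  1  5
Maximum dp value is 5.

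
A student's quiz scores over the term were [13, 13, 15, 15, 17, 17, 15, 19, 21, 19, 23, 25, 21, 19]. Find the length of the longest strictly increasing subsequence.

7

Track the smallest tail for each achievable length (strict):
13 → extends → [13]
13 → already a tail → [13]
15 → extends → [13, 15]
15 → already a tail → [13, 15]
17 → extends → [13, 15, 17]
17 → already a tail → [13, 15, 17]
15 → already a tail → [13, 15, 17]
19 → extends → [13, 15, 17, 19]
21 → extends → [13, 15, 17, 19, 21]
19 → already a tail → [13, 15, 17, 19, 21]
23 → extends → [13, 15, 17, 19, 21, 23]
25 → extends → [13, 15, 17, 19, 21, 23, 25]
21 → already a tail → [13, 15, 17, 19, 21, 23, 25]
19 → already a tail → [13, 15, 17, 19, 21, 23, 25]
Seven tails, so the longest strictly increasing subsequence has length 7 (e.g. 13, 15, 17, 19, 21, 23, 25).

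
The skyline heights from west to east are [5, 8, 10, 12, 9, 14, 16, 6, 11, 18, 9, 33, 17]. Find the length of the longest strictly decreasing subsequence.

Negate each value so 'decreasing' becomes 'increasing', then run patience tails on the negated sequence:
-5 → extends → [-5]
-8 → replaces -5 → [-8]
-10 → replaces -8 → [-10]
-12 → replaces -10 → [-12]
-9 → extends → [-12, -9]
-14 → replaces -12 → [-14, -9]
-16 → replaces -14 → [-16, -9]
-6 → extends → [-16, -9, -6]
-11 → replaces -9 → [-16, -11, -6]
-18 → replaces -16 → [-18, -11, -6]
-9 → replaces -6 → [-18, -11, -9]
-33 → replaces -18 → [-33, -11, -9]
-17 → replaces -11 → [-33, -17, -9]
Three tails, so the longest strictly decreasing subsequence of the original has length 3.

3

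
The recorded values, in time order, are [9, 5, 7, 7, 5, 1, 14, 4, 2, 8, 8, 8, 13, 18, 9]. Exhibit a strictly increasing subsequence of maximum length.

5, 7, 8, 13, 18

Patience tails give the LIS length; then backtrack through the dp parents:
9 → extends → [9]
5 → replaces 9 → [5]
7 → extends → [5, 7]
7 → already a tail → [5, 7]
5 → already a tail → [5, 7]
1 → replaces 5 → [1, 7]
14 → extends → [1, 7, 14]
4 → replaces 7 → [1, 4, 14]
2 → replaces 4 → [1, 2, 14]
8 → replaces 14 → [1, 2, 8]
8 → already a tail → [1, 2, 8]
8 → already a tail → [1, 2, 8]
13 → extends → [1, 2, 8, 13]
18 → extends → [1, 2, 8, 13, 18]
9 → replaces 13 → [1, 2, 8, 9, 18]
Length 5; one witness is 5, 7, 8, 13, 18.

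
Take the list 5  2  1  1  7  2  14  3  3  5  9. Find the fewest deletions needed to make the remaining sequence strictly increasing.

6

Fewest deletions = n − (longest strictly increasing subsequence).
Patience tails:
5 → extends → [5]
2 → replaces 5 → [2]
1 → replaces 2 → [1]
1 → already a tail → [1]
7 → extends → [1, 7]
2 → replaces 7 → [1, 2]
14 → extends → [1, 2, 14]
3 → replaces 14 → [1, 2, 3]
3 → already a tail → [1, 2, 3]
5 → extends → [1, 2, 3, 5]
9 → extends → [1, 2, 3, 5, 9]
Longest strictly increasing subsequence has length 5, so deletions = 11 − 5 = 6.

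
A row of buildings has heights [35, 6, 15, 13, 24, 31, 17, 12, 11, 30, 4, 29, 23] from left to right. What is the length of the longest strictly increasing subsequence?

Let dp[i] be the length of the longest such subsequence ending at index i:
i:      1  2  3  4  5  6  7  8  9 10 11 12 13
a[i]:  35  6 15 13 24 31 17 12 11 30  4 29 23
dp:     1  1  2  2  3  4  3  2  2  4  1  4  4
Maximum dp value is 4.

4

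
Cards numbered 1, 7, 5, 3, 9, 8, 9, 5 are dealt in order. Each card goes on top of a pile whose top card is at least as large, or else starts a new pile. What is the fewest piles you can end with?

4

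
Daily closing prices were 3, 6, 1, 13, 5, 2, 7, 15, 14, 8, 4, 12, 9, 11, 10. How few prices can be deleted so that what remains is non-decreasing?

9

Fewest deletions = n − (longest non-decreasing subsequence).
i:      1  2  3  4  5  6  7  8  9 10 11 12 13 14 15
a[i]:   3  6  1 13  5  2  7 15 14  8  4 12  9 11 10
dp:     1  2  1  3  2  2  3  4  4  4  3  5  5  6  6
max dp = 6, so deletions = 15 − 6 = 9.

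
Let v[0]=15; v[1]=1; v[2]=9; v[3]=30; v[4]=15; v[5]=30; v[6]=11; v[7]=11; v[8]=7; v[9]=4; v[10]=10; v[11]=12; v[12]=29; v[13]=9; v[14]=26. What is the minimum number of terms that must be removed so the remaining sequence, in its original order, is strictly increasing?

10

Fewest deletions = n − (longest strictly increasing subsequence).
Patience tails:
15 → extends → [15]
1 → replaces 15 → [1]
9 → extends → [1, 9]
30 → extends → [1, 9, 30]
15 → replaces 30 → [1, 9, 15]
30 → extends → [1, 9, 15, 30]
11 → replaces 15 → [1, 9, 11, 30]
11 → already a tail → [1, 9, 11, 30]
7 → replaces 9 → [1, 7, 11, 30]
4 → replaces 7 → [1, 4, 11, 30]
10 → replaces 11 → [1, 4, 10, 30]
12 → replaces 30 → [1, 4, 10, 12]
29 → extends → [1, 4, 10, 12, 29]
9 → replaces 10 → [1, 4, 9, 12, 29]
26 → replaces 29 → [1, 4, 9, 12, 26]
Longest strictly increasing subsequence has length 5, so deletions = 15 − 5 = 10.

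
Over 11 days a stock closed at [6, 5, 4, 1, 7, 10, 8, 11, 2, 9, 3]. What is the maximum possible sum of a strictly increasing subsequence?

34

Let S[i] be the best sum of a strictly increasing subsequence ending at i:
i:      1  2  3  4  5  6  7  8  9 10 11
a[i]:   6  5  4  1  7 10  8 11  2  9  3
S:      6  5  4  1 13 23 21 34  3 30  6
Maximum is 34 (e.g. 6 + 7 + 10 + 11).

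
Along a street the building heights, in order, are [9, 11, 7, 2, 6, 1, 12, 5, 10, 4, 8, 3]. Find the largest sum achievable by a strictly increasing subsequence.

32

Let S[i] be the best sum of a strictly increasing subsequence ending at i:
i:      1  2  3  4  5  6  7  8  9 10 11 12
a[i]:   9 11  7  2  6  1 12  5 10  4  8  3
S:      9 20  7  2  8  1 32  7 19  6 16  5
Maximum is 32 (e.g. 9 + 11 + 12).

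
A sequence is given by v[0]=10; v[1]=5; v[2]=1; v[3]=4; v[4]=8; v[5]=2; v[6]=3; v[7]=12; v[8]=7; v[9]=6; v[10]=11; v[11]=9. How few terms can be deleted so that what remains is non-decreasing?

7

Fewest deletions = n − (longest non-decreasing subsequence).
i:      0  1  2  3  4  5  6  7  8  9 10 11
v[i]:  10  5  1  4  8  2  3 12  7  6 11  9
dp:     1  1  1  2  3  2  3  4  4  4  5  5
max dp = 5, so deletions = 12 − 5 = 7.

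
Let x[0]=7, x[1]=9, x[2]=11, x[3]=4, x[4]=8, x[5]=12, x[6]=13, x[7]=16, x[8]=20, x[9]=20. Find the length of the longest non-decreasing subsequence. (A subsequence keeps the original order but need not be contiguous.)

8

Track the smallest tail for each achievable length (allowing ties):
7 → extends → [7]
9 → extends → [7, 9]
11 → extends → [7, 9, 11]
4 → replaces 7 → [4, 9, 11]
8 → replaces 9 → [4, 8, 11]
12 → extends → [4, 8, 11, 12]
13 → extends → [4, 8, 11, 12, 13]
16 → extends → [4, 8, 11, 12, 13, 16]
20 → extends → [4, 8, 11, 12, 13, 16, 20]
20 → extends → [4, 8, 11, 12, 13, 16, 20, 20]
Eight tails, so the longest non-decreasing subsequence has length 8 (e.g. 7, 9, 11, 12, 13, 16, 20, 20).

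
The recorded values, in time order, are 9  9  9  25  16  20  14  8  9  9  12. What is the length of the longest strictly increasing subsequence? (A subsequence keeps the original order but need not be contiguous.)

Track the smallest tail for each achievable length (strict):
9 → extends → [9]
9 → already a tail → [9]
9 → already a tail → [9]
25 → extends → [9, 25]
16 → replaces 25 → [9, 16]
20 → extends → [9, 16, 20]
14 → replaces 16 → [9, 14, 20]
8 → replaces 9 → [8, 14, 20]
9 → replaces 14 → [8, 9, 20]
9 → already a tail → [8, 9, 20]
12 → replaces 20 → [8, 9, 12]
Three tails, so the longest strictly increasing subsequence has length 3 (e.g. 9, 16, 20).

3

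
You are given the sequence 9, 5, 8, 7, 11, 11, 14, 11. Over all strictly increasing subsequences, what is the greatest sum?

38

Let S[i] be the best sum of a strictly increasing subsequence ending at i:
i:      1  2  3  4  5  6  7  8
a[i]:   9  5  8  7 11 11 14 11
S:      9  5 13 12 24 24 38 24
Maximum is 38 (e.g. 5 + 8 + 11 + 14).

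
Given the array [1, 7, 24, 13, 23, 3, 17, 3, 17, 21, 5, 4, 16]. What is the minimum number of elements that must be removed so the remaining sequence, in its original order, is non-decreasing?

Fewest deletions = n − (longest non-decreasing subsequence).
i:      1  2  3  4  5  6  7  8  9 10 11 12 13
a[i]:   1  7 24 13 23  3 17  3 17 21  5  4 16
dp:     1  2  3  3  4  2  4  3  5  6  4  4  5
max dp = 6, so deletions = 13 − 6 = 7.

7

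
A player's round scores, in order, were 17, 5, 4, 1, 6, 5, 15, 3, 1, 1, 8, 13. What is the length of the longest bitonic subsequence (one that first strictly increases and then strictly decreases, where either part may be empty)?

inc[i] = longest strictly increasing subsequence ending at i; dec[i] = longest strictly decreasing subsequence starting at i:
i:      1  2  3  4  5  6  7  8  9 10 11 12
a[i]:  17  5  4  1  6  5 15  3  1  1  8 13
inc:    1  1  1  1  2  2  3  2  1  1  3  4
dec:    5  4  3  1  4  3  3  2  1  1  1  1
Best peak at i=1 (value 17): inc=1, dec=5, length 1+5−1 = 5.

5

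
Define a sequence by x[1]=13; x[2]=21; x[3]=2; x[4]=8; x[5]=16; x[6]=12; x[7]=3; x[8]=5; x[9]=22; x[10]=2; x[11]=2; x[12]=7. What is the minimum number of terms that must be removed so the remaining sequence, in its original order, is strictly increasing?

8

Fewest deletions = n − (longest strictly increasing subsequence).
i:      1  2  3  4  5  6  7  8  9 10 11 12
x[i]:  13 21  2  8 16 12  3  5 22  2  2  7
dp:     1  2  1  2  3  3  2  3  4  1  1  4
max dp = 4, so deletions = 12 − 4 = 8.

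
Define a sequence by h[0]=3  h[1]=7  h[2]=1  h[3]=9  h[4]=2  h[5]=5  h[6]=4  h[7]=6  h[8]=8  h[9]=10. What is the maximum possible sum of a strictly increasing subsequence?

Let S[i] be the best sum of a strictly increasing subsequence ending at i:
i:      0  1  2  3  4  5  6  7  8  9
h[i]:   3  7  1  9  2  5  4  6  8 10
S:      3 10  1 19  3  8  7 14 22 32
Maximum is 32 (e.g. 1 + 2 + 5 + 6 + 8 + 10).

32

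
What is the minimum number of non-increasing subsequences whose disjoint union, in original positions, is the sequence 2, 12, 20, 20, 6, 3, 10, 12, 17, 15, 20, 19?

Place each on the leftmost legal pile:
2 → new pile 1 (tops now [2])
12 → new pile 2 (tops now [2, 12])
20 → new pile 3 (tops now [2, 12, 20])
20 → pile 3 (tops now [2, 12, 20])
6 → pile 2 (tops now [2, 6, 20])
3 → pile 2 (tops now [2, 3, 20])
10 → pile 3 (tops now [2, 3, 10])
12 → new pile 4 (tops now [2, 3, 10, 12])
17 → new pile 5 (tops now [2, 3, 10, 12, 17])
15 → pile 5 (tops now [2, 3, 10, 12, 15])
20 → new pile 6 (tops now [2, 3, 10, 12, 15, 20])
19 → pile 6 (tops now [2, 3, 10, 12, 15, 19])
Six piles.

6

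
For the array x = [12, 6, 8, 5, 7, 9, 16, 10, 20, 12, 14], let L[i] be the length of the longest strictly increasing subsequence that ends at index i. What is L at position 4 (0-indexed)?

dp[i] = 1 + max{dp[j] : j<i, x[j]<x[i]} (or 1 if no such j):
i:      0  1  2  3  4  5  6  7  8  9 10
x[i]:  12  6  8  5  7  9 16 10 20 12 14
dp:     1  1  2  1  2  3  4  4  5  5  6
At index 4 the value is 2.

2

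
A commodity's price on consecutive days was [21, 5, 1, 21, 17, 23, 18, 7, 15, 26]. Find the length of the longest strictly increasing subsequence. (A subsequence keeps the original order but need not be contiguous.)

4

Track the smallest tail for each achievable length (strict):
21 → extends → [21]
5 → replaces 21 → [5]
1 → replaces 5 → [1]
21 → extends → [1, 21]
17 → replaces 21 → [1, 17]
23 → extends → [1, 17, 23]
18 → replaces 23 → [1, 17, 18]
7 → replaces 17 → [1, 7, 18]
15 → replaces 18 → [1, 7, 15]
26 → extends → [1, 7, 15, 26]
Four tails, so the longest strictly increasing subsequence has length 4 (e.g. 5, 21, 23, 26).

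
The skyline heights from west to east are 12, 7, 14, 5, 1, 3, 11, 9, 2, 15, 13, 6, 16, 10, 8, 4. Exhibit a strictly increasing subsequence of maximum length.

1, 3, 11, 15, 16

Patience tails give the LIS length; then backtrack through the dp parents:
12 → extends → [12]
7 → replaces 12 → [7]
14 → extends → [7, 14]
5 → replaces 7 → [5, 14]
1 → replaces 5 → [1, 14]
3 → replaces 14 → [1, 3]
11 → extends → [1, 3, 11]
9 → replaces 11 → [1, 3, 9]
2 → replaces 3 → [1, 2, 9]
15 → extends → [1, 2, 9, 15]
13 → replaces 15 → [1, 2, 9, 13]
6 → replaces 9 → [1, 2, 6, 13]
16 → extends → [1, 2, 6, 13, 16]
10 → replaces 13 → [1, 2, 6, 10, 16]
8 → replaces 10 → [1, 2, 6, 8, 16]
4 → replaces 6 → [1, 2, 4, 8, 16]
Length 5; one witness is 1, 3, 11, 15, 16.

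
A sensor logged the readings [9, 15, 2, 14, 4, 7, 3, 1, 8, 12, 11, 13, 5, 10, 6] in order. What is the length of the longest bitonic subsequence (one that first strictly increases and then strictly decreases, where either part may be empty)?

inc[i] = longest strictly increasing subsequence ending at i; dec[i] = longest strictly decreasing subsequence starting at i:
i:      1  2  3  4  5  6  7  8  9 10 11 12 13 14 15
a[i]:   9 15  2 14  4  7  3  1  8 12 11 13  5 10  6
inc:    1  2  1  2  2  3  2  1  4  5  5  6  3  5  4
dec:    4  6  2  5  3  3  2  1  2  4  3  3  1  2  1
Best peak at i=10 (value 12): inc=5, dec=4, length 5+4−1 = 8.

8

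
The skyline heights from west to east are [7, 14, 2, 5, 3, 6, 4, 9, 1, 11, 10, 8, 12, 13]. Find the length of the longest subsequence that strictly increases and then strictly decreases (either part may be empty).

inc[i] = longest strictly increasing subsequence ending at i; dec[i] = longest strictly decreasing subsequence starting at i:
i:      1  2  3  4  5  6  7  8  9 10 11 12 13 14
a[i]:   7 14  2  5  3  6  4  9  1 11 10  8 12 13
inc:    1  2  1  2  2  3  3  4  1  5  5  4  6  7
dec:    4  4  2  3  2  3  2  2  1  3  2  1  1  1
Best peak at i=10 (value 11): inc=5, dec=3, length 5+3−1 = 7.

7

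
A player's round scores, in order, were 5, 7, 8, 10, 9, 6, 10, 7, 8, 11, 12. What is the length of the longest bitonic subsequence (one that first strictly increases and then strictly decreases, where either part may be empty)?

7

inc[i] = longest strictly increasing subsequence ending at i; dec[i] = longest strictly decreasing subsequence starting at i:
i:      1  2  3  4  5  6  7  8  9 10 11
a[i]:   5  7  8 10  9  6 10  7  8 11 12
inc:    1  2  3  4  4  2  5  3  4  6  7
dec:    1  2  2  3  2  1  2  1  1  1  1
Best peak at i=11 (value 12): inc=7, dec=1, length 7+1−1 = 7.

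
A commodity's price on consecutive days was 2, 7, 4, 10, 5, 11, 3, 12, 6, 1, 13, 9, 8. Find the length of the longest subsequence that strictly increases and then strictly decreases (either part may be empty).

8

inc[i] = longest strictly increasing subsequence ending at i; dec[i] = longest strictly decreasing subsequence starting at i:
i:      1  2  3  4  5  6  7  8  9 10 11 12 13
a[i]:   2  7  4 10  5 11  3 12  6  1 13  9  8
inc:    1  2  2  3  3  4  2  5  4  1  6  5  5
dec:    2  4  3  4  3  3  2  3  2  1  3  2  1
Best peak at i=11 (value 13): inc=6, dec=3, length 6+3−1 = 8.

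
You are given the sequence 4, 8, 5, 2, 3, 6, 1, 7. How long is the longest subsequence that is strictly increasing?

4

Track the smallest tail for each achievable length (strict):
4 → extends → [4]
8 → extends → [4, 8]
5 → replaces 8 → [4, 5]
2 → replaces 4 → [2, 5]
3 → replaces 5 → [2, 3]
6 → extends → [2, 3, 6]
1 → replaces 2 → [1, 3, 6]
7 → extends → [1, 3, 6, 7]
Four tails, so the longest strictly increasing subsequence has length 4 (e.g. 4, 5, 6, 7).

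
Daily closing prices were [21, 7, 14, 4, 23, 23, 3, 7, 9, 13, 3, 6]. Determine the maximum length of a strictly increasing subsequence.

Track the smallest tail for each achievable length (strict):
21 → extends → [21]
7 → replaces 21 → [7]
14 → extends → [7, 14]
4 → replaces 7 → [4, 14]
23 → extends → [4, 14, 23]
23 → already a tail → [4, 14, 23]
3 → replaces 4 → [3, 14, 23]
7 → replaces 14 → [3, 7, 23]
9 → replaces 23 → [3, 7, 9]
13 → extends → [3, 7, 9, 13]
3 → already a tail → [3, 7, 9, 13]
6 → replaces 7 → [3, 6, 9, 13]
Four tails, so the longest strictly increasing subsequence has length 4 (e.g. 4, 7, 9, 13).

4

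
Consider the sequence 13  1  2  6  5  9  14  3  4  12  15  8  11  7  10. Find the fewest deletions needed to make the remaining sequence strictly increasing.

Fewest deletions = n − (longest strictly increasing subsequence).
Patience tails:
13 → extends → [13]
1 → replaces 13 → [1]
2 → extends → [1, 2]
6 → extends → [1, 2, 6]
5 → replaces 6 → [1, 2, 5]
9 → extends → [1, 2, 5, 9]
14 → extends → [1, 2, 5, 9, 14]
3 → replaces 5 → [1, 2, 3, 9, 14]
4 → replaces 9 → [1, 2, 3, 4, 14]
12 → replaces 14 → [1, 2, 3, 4, 12]
15 → extends → [1, 2, 3, 4, 12, 15]
8 → replaces 12 → [1, 2, 3, 4, 8, 15]
11 → replaces 15 → [1, 2, 3, 4, 8, 11]
7 → replaces 8 → [1, 2, 3, 4, 7, 11]
10 → replaces 11 → [1, 2, 3, 4, 7, 10]
Longest strictly increasing subsequence has length 6, so deletions = 15 − 6 = 9.

9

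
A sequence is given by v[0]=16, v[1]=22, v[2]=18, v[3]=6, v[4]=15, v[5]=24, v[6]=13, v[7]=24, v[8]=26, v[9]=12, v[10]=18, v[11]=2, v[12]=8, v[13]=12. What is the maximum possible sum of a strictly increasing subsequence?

88

Let S[i] be the best sum of a strictly increasing subsequence ending at i:
i:      0  1  2  3  4  5  6  7  8  9 10 11 12 13
v[i]:  16 22 18  6 15 24 13 24 26 12 18  2  8 12
S:     16 38 34  6 21 62 19 62 88 18 39  2 14 26
Maximum is 88 (e.g. 16 + 22 + 24 + 26).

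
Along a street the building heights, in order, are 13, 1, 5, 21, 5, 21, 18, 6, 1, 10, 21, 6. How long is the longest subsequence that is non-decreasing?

6

Track the smallest tail for each achievable length (allowing ties):
13 → extends → [13]
1 → replaces 13 → [1]
5 → extends → [1, 5]
21 → extends → [1, 5, 21]
5 → replaces 21 → [1, 5, 5]
21 → extends → [1, 5, 5, 21]
18 → replaces 21 → [1, 5, 5, 18]
6 → replaces 18 → [1, 5, 5, 6]
1 → replaces 5 → [1, 1, 5, 6]
10 → extends → [1, 1, 5, 6, 10]
21 → extends → [1, 1, 5, 6, 10, 21]
6 → replaces 10 → [1, 1, 5, 6, 6, 21]
Six tails, so the longest non-decreasing subsequence has length 6 (e.g. 1, 5, 5, 6, 10, 21).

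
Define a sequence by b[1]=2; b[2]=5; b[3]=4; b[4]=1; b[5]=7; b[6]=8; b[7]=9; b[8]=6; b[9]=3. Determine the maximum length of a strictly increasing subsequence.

Track the smallest tail for each achievable length (strict):
2 → extends → [2]
5 → extends → [2, 5]
4 → replaces 5 → [2, 4]
1 → replaces 2 → [1, 4]
7 → extends → [1, 4, 7]
8 → extends → [1, 4, 7, 8]
9 → extends → [1, 4, 7, 8, 9]
6 → replaces 7 → [1, 4, 6, 8, 9]
3 → replaces 4 → [1, 3, 6, 8, 9]
Five tails, so the longest strictly increasing subsequence has length 5 (e.g. 2, 5, 7, 8, 9).

5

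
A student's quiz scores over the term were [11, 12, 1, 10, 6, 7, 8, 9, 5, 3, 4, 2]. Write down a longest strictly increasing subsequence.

Patience tails give the LIS length; then backtrack through the dp parents:
11 → extends → [11]
12 → extends → [11, 12]
1 → replaces 11 → [1, 12]
10 → replaces 12 → [1, 10]
6 → replaces 10 → [1, 6]
7 → extends → [1, 6, 7]
8 → extends → [1, 6, 7, 8]
9 → extends → [1, 6, 7, 8, 9]
5 → replaces 6 → [1, 5, 7, 8, 9]
3 → replaces 5 → [1, 3, 7, 8, 9]
4 → replaces 7 → [1, 3, 4, 8, 9]
2 → replaces 3 → [1, 2, 4, 8, 9]
Length 5; one witness is 1, 6, 7, 8, 9.

1, 6, 7, 8, 9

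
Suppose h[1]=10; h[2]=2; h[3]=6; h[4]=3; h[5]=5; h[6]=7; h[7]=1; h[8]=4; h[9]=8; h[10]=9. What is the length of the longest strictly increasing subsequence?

6

Let dp[i] be the length of the longest such subsequence ending at index i:
i:      1  2  3  4  5  6  7  8  9 10
h[i]:  10  2  6  3  5  7  1  4  8  9
dp:     1  1  2  2  3  4  1  3  5  6
Maximum dp value is 6.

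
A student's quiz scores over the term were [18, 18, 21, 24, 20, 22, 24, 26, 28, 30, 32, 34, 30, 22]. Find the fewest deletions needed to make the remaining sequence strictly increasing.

Fewest deletions = n − (longest strictly increasing subsequence).
i:      1  2  3  4  5  6  7  8  9 10 11 12 13 14
a[i]:  18 18 21 24 20 22 24 26 28 30 32 34 30 22
dp:     1  1  2  3  2  3  4  5  6  7  8  9  7  3
max dp = 9, so deletions = 14 − 9 = 5.

5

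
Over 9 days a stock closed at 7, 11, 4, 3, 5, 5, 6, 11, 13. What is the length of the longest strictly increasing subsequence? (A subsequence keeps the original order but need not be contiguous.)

5

Track the smallest tail for each achievable length (strict):
7 → extends → [7]
11 → extends → [7, 11]
4 → replaces 7 → [4, 11]
3 → replaces 4 → [3, 11]
5 → replaces 11 → [3, 5]
5 → already a tail → [3, 5]
6 → extends → [3, 5, 6]
11 → extends → [3, 5, 6, 11]
13 → extends → [3, 5, 6, 11, 13]
Five tails, so the longest strictly increasing subsequence has length 5 (e.g. 4, 5, 6, 11, 13).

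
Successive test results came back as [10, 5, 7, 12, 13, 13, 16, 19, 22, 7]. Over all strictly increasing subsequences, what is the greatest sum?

94

Let S[i] be the best sum of a strictly increasing subsequence ending at i:
i:      1  2  3  4  5  6  7  8  9 10
a[i]:  10  5  7 12 13 13 16 19 22  7
S:     10  5 12 24 37 37 53 72 94 12
Maximum is 94 (e.g. 5 + 7 + 12 + 13 + 16 + 19 + 22).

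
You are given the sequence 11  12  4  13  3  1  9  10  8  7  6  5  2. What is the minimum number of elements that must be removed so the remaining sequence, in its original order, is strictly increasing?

Fewest deletions = n − (longest strictly increasing subsequence).
i:      1  2  3  4  5  6  7  8  9 10 11 12 13
a[i]:  11 12  4 13  3  1  9 10  8  7  6  5  2
dp:     1  2  1  3  1  1  2  3  2  2  2  2  2
max dp = 3, so deletions = 13 − 3 = 10.

10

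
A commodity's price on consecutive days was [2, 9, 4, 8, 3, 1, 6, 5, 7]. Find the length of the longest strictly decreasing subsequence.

Negate each value so 'decreasing' becomes 'increasing', then run patience tails on the negated sequence:
-2 → extends → [-2]
-9 → replaces -2 → [-9]
-4 → extends → [-9, -4]
-8 → replaces -4 → [-9, -8]
-3 → extends → [-9, -8, -3]
-1 → extends → [-9, -8, -3, -1]
-6 → replaces -3 → [-9, -8, -6, -1]
-5 → replaces -1 → [-9, -8, -6, -5]
-7 → replaces -6 → [-9, -8, -7, -5]
Four tails, so the longest strictly decreasing subsequence of the original has length 4.

4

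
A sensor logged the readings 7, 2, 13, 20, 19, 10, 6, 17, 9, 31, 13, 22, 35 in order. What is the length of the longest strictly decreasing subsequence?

4

Let dp[i] be the longest strictly decreasing subsequence ending at i:
i:      1  2  3  4  5  6  7  8  9 10 11 12 13
a[i]:   7  2 13 20 19 10  6 17  9 31 13 22 35
dp:     1  2  1  1  2  3  4  3  4  1  4  2  1
Maximum is 4.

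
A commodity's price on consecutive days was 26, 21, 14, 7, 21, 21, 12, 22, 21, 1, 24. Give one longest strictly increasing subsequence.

14, 21, 22, 24

Patience tails give the LIS length; then backtrack through the dp parents:
26 → extends → [26]
21 → replaces 26 → [21]
14 → replaces 21 → [14]
7 → replaces 14 → [7]
21 → extends → [7, 21]
21 → already a tail → [7, 21]
12 → replaces 21 → [7, 12]
22 → extends → [7, 12, 22]
21 → replaces 22 → [7, 12, 21]
1 → replaces 7 → [1, 12, 21]
24 → extends → [1, 12, 21, 24]
Length 4; one witness is 14, 21, 22, 24.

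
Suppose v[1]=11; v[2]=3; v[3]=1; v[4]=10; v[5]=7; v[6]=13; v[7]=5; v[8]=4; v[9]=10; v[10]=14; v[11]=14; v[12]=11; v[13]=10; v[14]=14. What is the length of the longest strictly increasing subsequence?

5

Let dp[i] be the length of the longest such subsequence ending at index i:
i:      1  2  3  4  5  6  7  8  9 10 11 12 13 14
v[i]:  11  3  1 10  7 13  5  4 10 14 14 11 10 14
dp:     1  1  1  2  2  3  2  2  3  4  4  4  3  5
Maximum dp value is 5.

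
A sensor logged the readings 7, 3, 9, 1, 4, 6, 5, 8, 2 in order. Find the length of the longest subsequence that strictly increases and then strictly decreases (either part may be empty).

5

inc[i] = longest strictly increasing subsequence ending at i; dec[i] = longest strictly decreasing subsequence starting at i:
i:     1 2 3 4 5 6 7 8 9
a[i]:  7 3 9 1 4 6 5 8 2
inc:   1 1 2 1 2 3 3 4 2
dec:   4 2 4 1 2 3 2 2 1
Best peak at i=3 (value 9): inc=2, dec=4, length 2+4−1 = 5.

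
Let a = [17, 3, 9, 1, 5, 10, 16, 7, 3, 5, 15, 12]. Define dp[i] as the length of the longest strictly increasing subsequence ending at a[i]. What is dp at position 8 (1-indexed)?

3

dp[i] = 1 + max{dp[j] : j<i, a[j]<a[i]} (or 1 if no such j):
i:      1  2  3  4  5  6  7  8  9 10 11 12
a[i]:  17  3  9  1  5 10 16  7  3  5 15 12
dp:     1  1  2  1  2  3  4  3  2  3  4  4
At index 8 the value is 3.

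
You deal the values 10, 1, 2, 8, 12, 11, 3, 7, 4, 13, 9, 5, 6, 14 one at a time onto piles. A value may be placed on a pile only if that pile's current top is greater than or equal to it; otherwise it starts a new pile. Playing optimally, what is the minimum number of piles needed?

7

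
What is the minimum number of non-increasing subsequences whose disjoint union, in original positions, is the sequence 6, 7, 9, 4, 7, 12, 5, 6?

4

Place each on the leftmost legal pile:
6 → new pile 1 (tops now [6])
7 → new pile 2 (tops now [6, 7])
9 → new pile 3 (tops now [6, 7, 9])
4 → pile 1 (tops now [4, 7, 9])
7 → pile 2 (tops now [4, 7, 9])
12 → new pile 4 (tops now [4, 7, 9, 12])
5 → pile 2 (tops now [4, 5, 9, 12])
6 → pile 3 (tops now [4, 5, 6, 12])
Four piles.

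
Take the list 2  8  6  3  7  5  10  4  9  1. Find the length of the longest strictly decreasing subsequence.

Negate each value so 'decreasing' becomes 'increasing', then run patience tails on the negated sequence:
-2 → extends → [-2]
-8 → replaces -2 → [-8]
-6 → extends → [-8, -6]
-3 → extends → [-8, -6, -3]
-7 → replaces -6 → [-8, -7, -3]
-5 → replaces -3 → [-8, -7, -5]
-10 → replaces -8 → [-10, -7, -5]
-4 → extends → [-10, -7, -5, -4]
-9 → replaces -7 → [-10, -9, -5, -4]
-1 → extends → [-10, -9, -5, -4, -1]
Five tails, so the longest strictly decreasing subsequence of the original has length 5.

5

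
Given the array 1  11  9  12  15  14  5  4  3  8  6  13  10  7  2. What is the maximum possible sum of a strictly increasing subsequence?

Let S[i] be the best sum of a strictly increasing subsequence ending at i:
i:      1  2  3  4  5  6  7  8  9 10 11 12 13 14 15
a[i]:   1 11  9 12 15 14  5  4  3  8  6 13 10  7  2
S:      1 12 10 24 39 38  6  5  4 14 12 37 24 19  3
Maximum is 39 (e.g. 1 + 11 + 12 + 15).

39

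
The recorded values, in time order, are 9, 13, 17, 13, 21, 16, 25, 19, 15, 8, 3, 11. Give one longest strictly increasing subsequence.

9, 13, 17, 21, 25

Patience tails give the LIS length; then backtrack through the dp parents:
9 → extends → [9]
13 → extends → [9, 13]
17 → extends → [9, 13, 17]
13 → already a tail → [9, 13, 17]
21 → extends → [9, 13, 17, 21]
16 → replaces 17 → [9, 13, 16, 21]
25 → extends → [9, 13, 16, 21, 25]
19 → replaces 21 → [9, 13, 16, 19, 25]
15 → replaces 16 → [9, 13, 15, 19, 25]
8 → replaces 9 → [8, 13, 15, 19, 25]
3 → replaces 8 → [3, 13, 15, 19, 25]
11 → replaces 13 → [3, 11, 15, 19, 25]
Length 5; one witness is 9, 13, 17, 21, 25.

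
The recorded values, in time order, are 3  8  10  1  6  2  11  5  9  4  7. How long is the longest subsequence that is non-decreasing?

Track the smallest tail for each achievable length (allowing ties):
3 → extends → [3]
8 → extends → [3, 8]
10 → extends → [3, 8, 10]
1 → replaces 3 → [1, 8, 10]
6 → replaces 8 → [1, 6, 10]
2 → replaces 6 → [1, 2, 10]
11 → extends → [1, 2, 10, 11]
5 → replaces 10 → [1, 2, 5, 11]
9 → replaces 11 → [1, 2, 5, 9]
4 → replaces 5 → [1, 2, 4, 9]
7 → replaces 9 → [1, 2, 4, 7]
Four tails, so the longest non-decreasing subsequence has length 4 (e.g. 3, 8, 10, 11).

4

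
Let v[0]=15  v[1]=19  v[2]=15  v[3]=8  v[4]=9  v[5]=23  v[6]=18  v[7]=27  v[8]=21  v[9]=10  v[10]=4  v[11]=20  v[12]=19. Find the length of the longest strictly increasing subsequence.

Track the smallest tail for each achievable length (strict):
15 → extends → [15]
19 → extends → [15, 19]
15 → already a tail → [15, 19]
8 → replaces 15 → [8, 19]
9 → replaces 19 → [8, 9]
23 → extends → [8, 9, 23]
18 → replaces 23 → [8, 9, 18]
27 → extends → [8, 9, 18, 27]
21 → replaces 27 → [8, 9, 18, 21]
10 → replaces 18 → [8, 9, 10, 21]
4 → replaces 8 → [4, 9, 10, 21]
20 → replaces 21 → [4, 9, 10, 20]
19 → replaces 20 → [4, 9, 10, 19]
Four tails, so the longest strictly increasing subsequence has length 4 (e.g. 15, 19, 23, 27).

4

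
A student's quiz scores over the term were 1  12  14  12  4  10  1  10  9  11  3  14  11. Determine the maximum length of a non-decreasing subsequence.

6

Let dp[i] be the length of the longest such subsequence ending at index i:
i:      1  2  3  4  5  6  7  8  9 10 11 12 13
a[i]:   1 12 14 12  4 10  1 10  9 11  3 14 11
dp:     1  2  3  3  2  3  2  4  3  5  3  6  6
Maximum dp value is 6.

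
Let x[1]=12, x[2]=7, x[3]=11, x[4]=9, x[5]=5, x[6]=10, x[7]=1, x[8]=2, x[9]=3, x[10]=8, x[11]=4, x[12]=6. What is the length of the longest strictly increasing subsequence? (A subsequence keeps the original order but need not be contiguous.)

5

Track the smallest tail for each achievable length (strict):
12 → extends → [12]
7 → replaces 12 → [7]
11 → extends → [7, 11]
9 → replaces 11 → [7, 9]
5 → replaces 7 → [5, 9]
10 → extends → [5, 9, 10]
1 → replaces 5 → [1, 9, 10]
2 → replaces 9 → [1, 2, 10]
3 → replaces 10 → [1, 2, 3]
8 → extends → [1, 2, 3, 8]
4 → replaces 8 → [1, 2, 3, 4]
6 → extends → [1, 2, 3, 4, 6]
Five tails, so the longest strictly increasing subsequence has length 5 (e.g. 1, 2, 3, 4, 6).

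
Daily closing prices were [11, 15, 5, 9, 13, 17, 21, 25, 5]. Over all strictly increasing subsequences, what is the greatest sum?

Let S[i] be the best sum of a strictly increasing subsequence ending at i:
i:      1  2  3  4  5  6  7  8  9
a[i]:  11 15  5  9 13 17 21 25  5
S:     11 26  5 14 27 44 65 90  5
Maximum is 90 (e.g. 5 + 9 + 13 + 17 + 21 + 25).

90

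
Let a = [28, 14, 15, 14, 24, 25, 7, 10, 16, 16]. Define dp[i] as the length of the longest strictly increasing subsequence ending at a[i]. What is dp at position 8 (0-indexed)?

3

dp[i] = 1 + max{dp[j] : j<i, a[j]<a[i]} (or 1 if no such j):
i:      0  1  2  3  4  5  6  7  8  9
a[i]:  28 14 15 14 24 25  7 10 16 16
dp:     1  1  2  1  3  4  1  2  3  3
At index 8 the value is 3.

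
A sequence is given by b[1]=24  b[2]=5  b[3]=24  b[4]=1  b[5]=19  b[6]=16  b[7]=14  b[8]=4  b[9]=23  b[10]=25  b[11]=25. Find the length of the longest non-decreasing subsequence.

5

Let dp[i] be the length of the longest such subsequence ending at index i:
i:      1  2  3  4  5  6  7  8  9 10 11
b[i]:  24  5 24  1 19 16 14  4 23 25 25
dp:     1  1  2  1  2  2  2  2  3  4  5
Maximum dp value is 5.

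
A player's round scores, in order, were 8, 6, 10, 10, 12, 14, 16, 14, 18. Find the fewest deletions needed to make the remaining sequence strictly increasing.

Fewest deletions = n − (longest strictly increasing subsequence).
Patience tails:
8 → extends → [8]
6 → replaces 8 → [6]
10 → extends → [6, 10]
10 → already a tail → [6, 10]
12 → extends → [6, 10, 12]
14 → extends → [6, 10, 12, 14]
16 → extends → [6, 10, 12, 14, 16]
14 → already a tail → [6, 10, 12, 14, 16]
18 → extends → [6, 10, 12, 14, 16, 18]
Longest strictly increasing subsequence has length 6, so deletions = 9 − 6 = 3.

3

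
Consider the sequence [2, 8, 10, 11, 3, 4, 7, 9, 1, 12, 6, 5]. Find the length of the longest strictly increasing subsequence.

6

Let dp[i] be the length of the longest such subsequence ending at index i:
i:      1  2  3  4  5  6  7  8  9 10 11 12
a[i]:   2  8 10 11  3  4  7  9  1 12  6  5
dp:     1  2  3  4  2  3  4  5  1  6  4  4
Maximum dp value is 6.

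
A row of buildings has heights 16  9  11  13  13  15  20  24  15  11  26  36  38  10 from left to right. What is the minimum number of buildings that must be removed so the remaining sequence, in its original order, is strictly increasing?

Fewest deletions = n − (longest strictly increasing subsequence).
i:      1  2  3  4  5  6  7  8  9 10 11 12 13 14
a[i]:  16  9 11 13 13 15 20 24 15 11 26 36 38 10
dp:     1  1  2  3  3  4  5  6  4  2  7  8  9  2
max dp = 9, so deletions = 14 − 9 = 5.

5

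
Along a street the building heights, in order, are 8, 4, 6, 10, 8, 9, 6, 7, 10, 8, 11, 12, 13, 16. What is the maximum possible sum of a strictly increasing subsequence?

89

Let S[i] be the best sum of a strictly increasing subsequence ending at i:
i:      1  2  3  4  5  6  7  8  9 10 11 12 13 14
a[i]:   8  4  6 10  8  9  6  7 10  8 11 12 13 16
S:      8  4 10 20 18 27 10 17 37 25 48 60 73 89
Maximum is 89 (e.g. 4 + 6 + 8 + 9 + 10 + 11 + 12 + 13 + 16).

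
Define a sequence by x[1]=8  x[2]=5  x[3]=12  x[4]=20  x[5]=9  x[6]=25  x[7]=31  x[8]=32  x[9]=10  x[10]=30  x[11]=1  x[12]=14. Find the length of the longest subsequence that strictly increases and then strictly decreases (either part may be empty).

8

inc[i] = longest strictly increasing subsequence ending at i; dec[i] = longest strictly decreasing subsequence starting at i:
i:      1  2  3  4  5  6  7  8  9 10 11 12
x[i]:   8  5 12 20  9 25 31 32 10 30  1 14
inc:    1  1  2  3  2  4  5  6  3  5  1  4
dec:    3  2  3  3  2  3  3  3  2  2  1  1
Best peak at i=8 (value 32): inc=6, dec=3, length 6+3−1 = 8.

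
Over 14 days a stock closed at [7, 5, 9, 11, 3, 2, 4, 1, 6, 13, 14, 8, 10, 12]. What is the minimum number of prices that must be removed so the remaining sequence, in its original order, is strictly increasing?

8

Fewest deletions = n − (longest strictly increasing subsequence).
i:      1  2  3  4  5  6  7  8  9 10 11 12 13 14
a[i]:   7  5  9 11  3  2  4  1  6 13 14  8 10 12
dp:     1  1  2  3  1  1  2  1  3  4  5  4  5  6
max dp = 6, so deletions = 14 − 6 = 8.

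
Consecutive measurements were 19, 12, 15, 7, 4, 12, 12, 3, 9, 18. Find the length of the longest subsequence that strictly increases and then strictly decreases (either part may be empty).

5

inc[i] = longest strictly increasing subsequence ending at i; dec[i] = longest strictly decreasing subsequence starting at i:
i:      1  2  3  4  5  6  7  8  9 10
a[i]:  19 12 15  7  4 12 12  3  9 18
inc:    1  1  2  1  1  2  2  1  2  3
dec:    5  4  4  3  2  2  2  1  1  1
Best peak at i=1 (value 19): inc=1, dec=5, length 1+5−1 = 5.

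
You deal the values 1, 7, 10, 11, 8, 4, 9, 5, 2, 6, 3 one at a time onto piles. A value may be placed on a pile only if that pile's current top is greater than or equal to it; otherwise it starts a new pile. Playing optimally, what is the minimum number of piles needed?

Place each on the leftmost legal pile:
1 → new pile 1 (tops now [1])
7 → new pile 2 (tops now [1, 7])
10 → new pile 3 (tops now [1, 7, 10])
11 → new pile 4 (tops now [1, 7, 10, 11])
8 → pile 3 (tops now [1, 7, 8, 11])
4 → pile 2 (tops now [1, 4, 8, 11])
9 → pile 4 (tops now [1, 4, 8, 9])
5 → pile 3 (tops now [1, 4, 5, 9])
2 → pile 2 (tops now [1, 2, 5, 9])
6 → pile 4 (tops now [1, 2, 5, 6])
3 → pile 3 (tops now [1, 2, 3, 6])
Four piles.

4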